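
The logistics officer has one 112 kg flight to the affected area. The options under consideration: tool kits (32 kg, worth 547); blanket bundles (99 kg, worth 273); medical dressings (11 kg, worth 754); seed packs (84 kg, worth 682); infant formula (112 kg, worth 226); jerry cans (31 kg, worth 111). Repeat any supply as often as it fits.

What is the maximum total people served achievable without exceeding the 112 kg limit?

Density check — medical dressings 68.55, tool kits 17.09, seed packs 8.12, jerry cans 3.58 are the best per kg.
The ratio ordering already packs tightly: 10×medical dressings, 110 kg, 7540.
The spare 2 kg is too small for any remaining supply, and no exchange beats 7540.

7540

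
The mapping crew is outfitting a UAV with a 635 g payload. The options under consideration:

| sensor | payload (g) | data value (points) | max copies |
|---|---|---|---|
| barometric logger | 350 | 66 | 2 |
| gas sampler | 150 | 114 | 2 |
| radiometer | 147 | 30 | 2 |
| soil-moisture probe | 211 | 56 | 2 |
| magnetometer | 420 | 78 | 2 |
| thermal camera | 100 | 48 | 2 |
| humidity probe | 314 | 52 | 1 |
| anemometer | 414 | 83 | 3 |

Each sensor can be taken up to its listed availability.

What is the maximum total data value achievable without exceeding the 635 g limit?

By data value per g: gas sampler 0.76, thermal camera 0.48, soil-moisture probe 0.27 lead.
The ratio heuristic lands on 2×gas sampler + 2×thermal camera (324) but leaves 135 g idle.
Dropping thermal camera frees 100 g; slotting in soil-moisture probe (211 g) lifts the total to 332 at 611 g.

332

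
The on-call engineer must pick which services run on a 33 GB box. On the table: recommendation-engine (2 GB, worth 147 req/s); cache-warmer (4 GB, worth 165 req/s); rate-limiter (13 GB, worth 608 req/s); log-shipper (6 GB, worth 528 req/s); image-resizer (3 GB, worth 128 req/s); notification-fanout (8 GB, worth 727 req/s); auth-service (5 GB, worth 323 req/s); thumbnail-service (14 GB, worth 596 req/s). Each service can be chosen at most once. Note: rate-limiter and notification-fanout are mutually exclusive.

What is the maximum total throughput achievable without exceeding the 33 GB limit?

The ratio heuristic lands on recommendation-engine + cache-warmer + log-shipper + image-resizer + notification-fanout + auth-service (2018) but leaves 5 GB idle.
Dropping recommendation-engine and cache-warmer and image-resizer frees 9 GB; slotting in thumbnail-service (14 GB) lifts the total to 2174 at 33 GB.

2174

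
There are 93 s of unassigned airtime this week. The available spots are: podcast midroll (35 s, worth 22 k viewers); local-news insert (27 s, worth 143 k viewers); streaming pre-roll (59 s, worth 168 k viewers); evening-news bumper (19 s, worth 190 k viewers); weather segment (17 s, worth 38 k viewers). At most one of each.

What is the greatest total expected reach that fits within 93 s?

Ranking by ratio (expected reach/s): evening-news bumper 10.00, local-news insert 5.30, streaming pre-roll 2.85.
The ratio ordering already packs tightly: local-news insert + evening-news bumper + weather segment, 63 s, 371.
Nothing else within 93 s beats 371.

371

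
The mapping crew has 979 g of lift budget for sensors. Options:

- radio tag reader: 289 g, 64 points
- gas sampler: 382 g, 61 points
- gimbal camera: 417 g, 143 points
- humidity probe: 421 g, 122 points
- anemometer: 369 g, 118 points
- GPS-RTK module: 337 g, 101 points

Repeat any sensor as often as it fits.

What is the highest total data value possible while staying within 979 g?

286

2×gimbal camera uses 834 of the 979 g and totals 286.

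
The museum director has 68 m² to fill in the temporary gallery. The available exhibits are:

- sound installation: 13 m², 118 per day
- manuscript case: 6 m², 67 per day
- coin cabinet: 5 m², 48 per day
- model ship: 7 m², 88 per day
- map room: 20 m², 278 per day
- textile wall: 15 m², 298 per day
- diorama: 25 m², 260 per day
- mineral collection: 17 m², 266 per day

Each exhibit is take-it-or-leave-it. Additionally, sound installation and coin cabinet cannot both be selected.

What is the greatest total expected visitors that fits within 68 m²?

Taking manuscript case + model ship + map room + textile wall + mineral collection: 65 m² used, 997 in expected visitors.
Next best is coin cabinet + model ship + map room + textile wall + mineral collection at 978 (64 m²) — short by 19.

997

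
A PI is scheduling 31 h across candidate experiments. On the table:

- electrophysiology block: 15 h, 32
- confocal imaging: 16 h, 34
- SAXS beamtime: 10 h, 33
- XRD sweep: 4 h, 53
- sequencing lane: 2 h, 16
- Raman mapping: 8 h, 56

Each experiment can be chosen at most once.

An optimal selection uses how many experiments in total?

The maximum expected citations within 31 h is 159.
confocal imaging + XRD sweep + sequencing lane + Raman mapping hits 159 at 30 h.
All optima have 4 experiments.

4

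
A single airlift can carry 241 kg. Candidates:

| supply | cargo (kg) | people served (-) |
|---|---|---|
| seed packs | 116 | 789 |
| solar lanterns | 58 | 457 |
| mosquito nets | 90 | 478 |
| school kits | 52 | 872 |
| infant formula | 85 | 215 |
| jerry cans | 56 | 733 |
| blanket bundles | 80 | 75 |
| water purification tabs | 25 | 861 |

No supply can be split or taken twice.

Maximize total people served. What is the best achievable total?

2944

Filling by ratio: solar lanterns + school kits + jerry cans + water purification tabs for 2923, with 50 kg left unused.
Dropping solar lanterns frees 58 kg; slotting in mosquito nets (90 kg) lifts the total to 2944 at 223 kg.
No other feasible combination exceeds 2944.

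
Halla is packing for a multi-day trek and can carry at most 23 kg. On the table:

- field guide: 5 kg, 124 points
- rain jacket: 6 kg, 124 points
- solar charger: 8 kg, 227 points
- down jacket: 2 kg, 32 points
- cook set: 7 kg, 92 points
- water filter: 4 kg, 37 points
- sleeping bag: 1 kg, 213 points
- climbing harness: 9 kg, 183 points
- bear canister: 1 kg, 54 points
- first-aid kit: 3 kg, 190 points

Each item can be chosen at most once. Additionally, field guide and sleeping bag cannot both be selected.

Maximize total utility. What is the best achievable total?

867

By utility per kg: sleeping bag 213.00, first-aid kit 63.33, bear canister 54.00, solar charger 28.38 lead.
Taking solar charger + sleeping bag + climbing harness + bear canister + first-aid kit: 22 kg used, 867 in utility.
The spare 1 kg is too small for any remaining item, and no feasible exchange beats 867.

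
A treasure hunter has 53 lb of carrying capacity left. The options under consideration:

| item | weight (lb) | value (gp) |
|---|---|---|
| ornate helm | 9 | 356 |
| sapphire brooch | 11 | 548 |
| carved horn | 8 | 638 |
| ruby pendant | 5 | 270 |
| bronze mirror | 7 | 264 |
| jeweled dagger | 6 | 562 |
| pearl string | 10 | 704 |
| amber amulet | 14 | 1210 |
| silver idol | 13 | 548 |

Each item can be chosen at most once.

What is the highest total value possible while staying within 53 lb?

3740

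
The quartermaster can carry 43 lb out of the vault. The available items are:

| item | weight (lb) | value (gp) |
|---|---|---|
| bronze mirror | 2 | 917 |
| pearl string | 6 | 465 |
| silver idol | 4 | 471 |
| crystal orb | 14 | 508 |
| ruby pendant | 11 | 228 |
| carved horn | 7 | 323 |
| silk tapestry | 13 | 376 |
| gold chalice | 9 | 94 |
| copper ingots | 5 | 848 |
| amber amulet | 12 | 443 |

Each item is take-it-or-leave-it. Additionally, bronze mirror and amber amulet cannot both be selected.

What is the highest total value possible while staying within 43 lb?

3532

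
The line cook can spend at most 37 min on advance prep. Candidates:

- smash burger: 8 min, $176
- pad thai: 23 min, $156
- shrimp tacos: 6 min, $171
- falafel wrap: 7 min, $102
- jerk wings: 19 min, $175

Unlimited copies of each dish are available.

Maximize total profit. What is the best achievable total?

1026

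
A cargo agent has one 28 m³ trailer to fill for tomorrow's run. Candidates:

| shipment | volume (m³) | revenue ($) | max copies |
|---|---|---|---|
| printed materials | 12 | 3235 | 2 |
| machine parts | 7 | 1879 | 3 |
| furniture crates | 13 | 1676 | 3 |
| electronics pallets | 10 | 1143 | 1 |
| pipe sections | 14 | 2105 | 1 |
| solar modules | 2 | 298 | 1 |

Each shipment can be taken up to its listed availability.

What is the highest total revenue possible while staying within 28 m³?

A density-first pass picks 2×printed materials + solar modules — 6768 at 26 m³.
Replace printed materials with 2×machine parts: the trade gains 523 net, giving 7291 at 28 m³.

7291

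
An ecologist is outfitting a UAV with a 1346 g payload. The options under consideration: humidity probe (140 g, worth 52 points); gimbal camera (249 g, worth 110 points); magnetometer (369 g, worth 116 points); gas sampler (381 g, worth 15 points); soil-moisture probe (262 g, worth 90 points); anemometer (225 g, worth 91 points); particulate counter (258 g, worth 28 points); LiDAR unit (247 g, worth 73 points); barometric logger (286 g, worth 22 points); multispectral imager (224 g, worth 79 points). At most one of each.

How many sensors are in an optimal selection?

Optimal total is 486.
gimbal camera + magnetometer + soil-moisture probe + anemometer + multispectral imager hits 486 at 1329 g.
Any selection reaching 486 contains exactly 5 sensors.

5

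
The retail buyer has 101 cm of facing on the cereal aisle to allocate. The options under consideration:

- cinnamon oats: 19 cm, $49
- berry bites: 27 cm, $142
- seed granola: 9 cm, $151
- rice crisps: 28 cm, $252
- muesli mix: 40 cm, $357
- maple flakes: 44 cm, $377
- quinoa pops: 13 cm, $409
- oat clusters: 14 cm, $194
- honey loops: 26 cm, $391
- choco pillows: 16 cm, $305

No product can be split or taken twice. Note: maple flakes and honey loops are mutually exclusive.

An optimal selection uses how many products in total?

5

Best achievable weekly sales is 1551.
rice crisps + quinoa pops + oat clusters + honey loops + choco pillows hits 1551 at 97 cm.
All optima have 5 products.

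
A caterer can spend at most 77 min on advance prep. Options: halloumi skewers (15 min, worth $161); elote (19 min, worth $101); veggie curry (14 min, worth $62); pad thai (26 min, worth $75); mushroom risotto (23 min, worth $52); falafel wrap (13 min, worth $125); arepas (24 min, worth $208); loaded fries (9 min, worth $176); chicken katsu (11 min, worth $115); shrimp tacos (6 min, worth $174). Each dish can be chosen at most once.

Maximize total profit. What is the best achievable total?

Taking the top-ratio dishes first gives halloumi skewers + elote + falafel wrap + loaded fries + chicken katsu + shrimp tacos for 852 (73 min).
Dropping halloumi skewers and elote frees 34 min; slotting in veggie curry + arepas (38 min) lifts the total to 860 at 77 min.
Every other selection either busts 77 min or fails to beat 860.

860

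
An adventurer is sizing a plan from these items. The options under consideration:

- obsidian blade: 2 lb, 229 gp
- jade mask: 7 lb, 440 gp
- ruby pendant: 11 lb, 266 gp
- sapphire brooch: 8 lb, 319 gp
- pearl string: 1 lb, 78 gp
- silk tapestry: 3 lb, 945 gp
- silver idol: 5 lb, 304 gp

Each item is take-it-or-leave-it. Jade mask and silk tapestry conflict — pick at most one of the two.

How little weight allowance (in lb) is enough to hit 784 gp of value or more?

3

Minimise lb subject to total value ≥ 784.
Taking silk tapestry gives 945 (≥ 784) for 3 lb.
No combination under 3 lb hits 784.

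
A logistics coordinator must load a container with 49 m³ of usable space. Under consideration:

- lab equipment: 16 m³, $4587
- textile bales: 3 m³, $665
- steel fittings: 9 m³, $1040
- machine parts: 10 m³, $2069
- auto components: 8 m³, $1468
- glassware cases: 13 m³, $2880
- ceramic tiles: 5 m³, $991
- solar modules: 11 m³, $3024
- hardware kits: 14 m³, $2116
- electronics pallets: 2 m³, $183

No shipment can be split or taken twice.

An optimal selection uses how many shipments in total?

The maximum revenue within 49 m³ is 12147.
One optimal bundle: lab equipment + textile bales + glassware cases + ceramic tiles + solar modules (48 m³).
Every optimal selection uses 5 shipments.

5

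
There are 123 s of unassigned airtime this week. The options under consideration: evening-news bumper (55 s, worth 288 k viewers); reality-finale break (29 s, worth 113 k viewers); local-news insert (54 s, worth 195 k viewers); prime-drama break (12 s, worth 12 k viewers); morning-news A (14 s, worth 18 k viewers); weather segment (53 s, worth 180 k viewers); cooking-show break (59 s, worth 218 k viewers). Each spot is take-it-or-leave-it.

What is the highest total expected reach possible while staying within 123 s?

506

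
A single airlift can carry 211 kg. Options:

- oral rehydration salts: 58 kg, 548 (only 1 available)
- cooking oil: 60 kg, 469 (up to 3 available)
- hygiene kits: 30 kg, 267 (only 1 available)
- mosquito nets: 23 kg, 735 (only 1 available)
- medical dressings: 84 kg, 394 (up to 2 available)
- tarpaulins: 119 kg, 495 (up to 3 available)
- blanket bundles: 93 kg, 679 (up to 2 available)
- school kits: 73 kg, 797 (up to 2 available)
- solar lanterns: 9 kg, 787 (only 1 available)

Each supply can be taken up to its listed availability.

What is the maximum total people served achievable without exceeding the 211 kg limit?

3383

Hygiene kits + mosquito nets + 2×school kits + solar lanterns uses 208 of the 211 kg and totals 3383.
That's the maximum — no swap from here does better than 3383.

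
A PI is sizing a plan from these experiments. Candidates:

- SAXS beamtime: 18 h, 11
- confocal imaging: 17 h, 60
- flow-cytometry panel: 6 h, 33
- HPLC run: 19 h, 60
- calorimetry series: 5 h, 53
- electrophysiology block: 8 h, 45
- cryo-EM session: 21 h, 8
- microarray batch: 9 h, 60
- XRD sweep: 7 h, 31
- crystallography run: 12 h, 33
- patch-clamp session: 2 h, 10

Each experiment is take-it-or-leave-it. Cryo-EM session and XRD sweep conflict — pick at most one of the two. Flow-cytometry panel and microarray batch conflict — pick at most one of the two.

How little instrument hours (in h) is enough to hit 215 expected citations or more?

Look for the lowest-instrument combination reaching 215.
Taking confocal imaging + calorimetry series + electrophysiology block + microarray batch gives 218 (≥ 215) for 39 h.
Any bundle with less than 39 h falls short of 215.

39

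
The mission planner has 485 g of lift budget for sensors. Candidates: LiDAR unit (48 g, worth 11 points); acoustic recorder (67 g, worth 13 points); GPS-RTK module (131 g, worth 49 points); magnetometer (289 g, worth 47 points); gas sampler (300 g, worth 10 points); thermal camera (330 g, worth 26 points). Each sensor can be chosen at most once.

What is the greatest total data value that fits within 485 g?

107

Greedy by ratio would take LiDAR unit + acoustic recorder + GPS-RTK module: 246 g used, total 73.
Dropping acoustic recorder frees 67 g; slotting in magnetometer (289 g) lifts the total to 107 at 468 g.
The spare 17 g is too small for any remaining sensor, and no exchange beats 107.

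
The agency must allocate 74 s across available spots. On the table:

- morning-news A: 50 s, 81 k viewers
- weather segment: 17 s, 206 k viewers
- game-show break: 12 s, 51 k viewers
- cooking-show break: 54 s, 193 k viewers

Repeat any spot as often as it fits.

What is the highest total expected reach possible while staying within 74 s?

824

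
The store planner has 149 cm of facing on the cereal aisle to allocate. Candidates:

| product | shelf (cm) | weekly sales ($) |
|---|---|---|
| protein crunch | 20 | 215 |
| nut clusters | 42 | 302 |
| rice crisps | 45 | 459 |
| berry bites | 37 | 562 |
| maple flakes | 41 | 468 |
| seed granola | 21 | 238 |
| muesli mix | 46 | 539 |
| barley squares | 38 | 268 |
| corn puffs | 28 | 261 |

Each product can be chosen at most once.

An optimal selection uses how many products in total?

Best achievable weekly sales is 1807.
For example berry bites + maple flakes + seed granola + muesli mix achieves it, using 145 cm.
All optima have 4 products.

4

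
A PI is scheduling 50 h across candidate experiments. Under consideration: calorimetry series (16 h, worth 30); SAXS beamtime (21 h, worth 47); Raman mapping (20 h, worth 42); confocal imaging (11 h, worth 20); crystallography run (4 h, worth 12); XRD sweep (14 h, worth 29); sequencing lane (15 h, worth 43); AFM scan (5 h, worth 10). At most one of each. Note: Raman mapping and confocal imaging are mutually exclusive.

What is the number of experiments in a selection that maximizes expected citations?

The maximum expected citations within 50 h is 119.
One optimal bundle: SAXS beamtime + XRD sweep + sequencing lane (50 h).
Every optimal selection uses 3 experiments.

3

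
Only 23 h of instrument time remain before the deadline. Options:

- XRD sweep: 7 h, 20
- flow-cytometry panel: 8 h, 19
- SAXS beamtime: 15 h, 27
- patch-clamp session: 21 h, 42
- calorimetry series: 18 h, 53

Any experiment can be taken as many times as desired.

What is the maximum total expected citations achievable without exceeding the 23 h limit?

60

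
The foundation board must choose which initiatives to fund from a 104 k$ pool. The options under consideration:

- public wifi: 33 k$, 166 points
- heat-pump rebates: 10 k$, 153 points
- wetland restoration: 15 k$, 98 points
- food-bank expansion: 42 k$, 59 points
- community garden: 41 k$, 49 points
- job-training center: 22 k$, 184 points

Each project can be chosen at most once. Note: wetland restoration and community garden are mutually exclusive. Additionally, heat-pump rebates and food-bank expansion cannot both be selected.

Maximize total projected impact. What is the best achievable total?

The ratio ordering already packs tightly: public wifi + heat-pump rebates + wetland restoration + job-training center, 80 k$, 601.

601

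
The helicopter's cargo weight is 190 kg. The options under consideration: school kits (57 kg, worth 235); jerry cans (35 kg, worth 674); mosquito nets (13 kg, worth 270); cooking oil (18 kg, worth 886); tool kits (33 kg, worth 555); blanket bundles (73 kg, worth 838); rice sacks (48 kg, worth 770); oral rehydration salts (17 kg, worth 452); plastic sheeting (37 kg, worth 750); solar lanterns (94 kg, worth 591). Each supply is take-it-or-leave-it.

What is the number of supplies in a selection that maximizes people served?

6

Optimal total is 4087.
jerry cans + cooking oil + tool kits + rice sacks + oral rehydration salts + plastic sheeting hits 4087 at 188 kg.
Any selection reaching 4087 contains exactly 6 supplies.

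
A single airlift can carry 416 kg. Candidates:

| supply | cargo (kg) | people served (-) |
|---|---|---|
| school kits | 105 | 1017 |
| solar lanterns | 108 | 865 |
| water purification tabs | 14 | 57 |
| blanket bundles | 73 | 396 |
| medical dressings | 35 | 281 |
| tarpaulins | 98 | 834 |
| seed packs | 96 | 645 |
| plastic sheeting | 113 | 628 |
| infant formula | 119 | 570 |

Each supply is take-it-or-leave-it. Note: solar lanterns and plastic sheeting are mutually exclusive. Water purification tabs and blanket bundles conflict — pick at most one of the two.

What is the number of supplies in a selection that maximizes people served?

4

The maximum people served within 416 kg is 3361.
school kits + solar lanterns + tarpaulins + seed packs hits 3361 at 407 kg.
Any selection reaching 3361 contains exactly 4 supplies.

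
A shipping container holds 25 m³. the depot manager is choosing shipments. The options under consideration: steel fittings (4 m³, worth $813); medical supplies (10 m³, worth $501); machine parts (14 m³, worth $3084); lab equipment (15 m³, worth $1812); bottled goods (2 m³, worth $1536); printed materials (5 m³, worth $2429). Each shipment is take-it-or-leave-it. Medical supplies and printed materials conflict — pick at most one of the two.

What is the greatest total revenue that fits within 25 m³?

7862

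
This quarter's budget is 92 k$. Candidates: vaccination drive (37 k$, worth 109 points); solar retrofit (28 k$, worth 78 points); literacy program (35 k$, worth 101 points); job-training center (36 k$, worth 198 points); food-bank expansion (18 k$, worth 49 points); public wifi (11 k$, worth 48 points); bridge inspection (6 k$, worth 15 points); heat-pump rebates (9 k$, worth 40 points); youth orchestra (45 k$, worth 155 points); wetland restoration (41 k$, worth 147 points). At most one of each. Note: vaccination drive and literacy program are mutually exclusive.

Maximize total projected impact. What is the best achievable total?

Filling by ratio: literacy program + job-training center + public wifi + heat-pump rebates for 387, with 1 k$ left unused.
Replace literacy program and heat-pump rebates with youth orchestra: the trade gains 14 net, giving 401 at 92 k$.

401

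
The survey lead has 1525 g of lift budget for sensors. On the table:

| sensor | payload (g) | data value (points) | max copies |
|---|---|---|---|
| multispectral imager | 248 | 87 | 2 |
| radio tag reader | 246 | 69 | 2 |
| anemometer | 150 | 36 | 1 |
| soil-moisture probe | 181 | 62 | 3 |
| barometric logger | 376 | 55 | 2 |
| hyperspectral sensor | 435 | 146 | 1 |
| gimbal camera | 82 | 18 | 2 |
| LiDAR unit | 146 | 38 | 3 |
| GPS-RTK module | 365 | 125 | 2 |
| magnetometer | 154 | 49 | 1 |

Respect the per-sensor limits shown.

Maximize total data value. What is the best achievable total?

The ratio heuristic lands on 2×multispectral imager + 3×soil-moisture probe + gimbal camera + GPS-RTK module (503) but leaves 39 g idle.
Replace multispectral imager and gimbal camera with GPS-RTK module: the trade gains 20 net, giving 523 at 1521 g.
No other feasible combination exceeds 523.

523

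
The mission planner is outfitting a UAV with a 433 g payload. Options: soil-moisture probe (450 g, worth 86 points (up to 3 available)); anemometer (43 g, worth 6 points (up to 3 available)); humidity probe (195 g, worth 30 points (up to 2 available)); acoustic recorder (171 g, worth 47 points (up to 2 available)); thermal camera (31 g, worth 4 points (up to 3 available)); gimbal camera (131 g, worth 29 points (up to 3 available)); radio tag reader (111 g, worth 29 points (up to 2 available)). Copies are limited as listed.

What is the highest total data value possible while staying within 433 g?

109

Ranking by ratio (data value/g): acoustic recorder 0.27, radio tag reader 0.26, gimbal camera 0.22, soil-moisture probe 0.19.
The ratio heuristic lands on 2×anemometer + 2×acoustic recorder (106) but leaves 5 g idle.
Replace 2×anemometer and acoustic recorder with thermal camera + 2×radio tag reader: the trade gains 3 net, giving 109 at 424 g.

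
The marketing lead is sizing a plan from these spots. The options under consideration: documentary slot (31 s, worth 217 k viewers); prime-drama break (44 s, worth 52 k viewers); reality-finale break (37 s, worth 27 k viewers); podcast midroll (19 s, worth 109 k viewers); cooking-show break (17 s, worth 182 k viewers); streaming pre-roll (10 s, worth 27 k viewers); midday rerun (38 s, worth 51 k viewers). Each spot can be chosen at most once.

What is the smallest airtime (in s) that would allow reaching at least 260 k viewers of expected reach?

Look for the lowest-airtime combination reaching 260.
podcast midroll + cooking-show break reaches 291 using 36 s.
Below 36 s the best achievable stays under 260.

36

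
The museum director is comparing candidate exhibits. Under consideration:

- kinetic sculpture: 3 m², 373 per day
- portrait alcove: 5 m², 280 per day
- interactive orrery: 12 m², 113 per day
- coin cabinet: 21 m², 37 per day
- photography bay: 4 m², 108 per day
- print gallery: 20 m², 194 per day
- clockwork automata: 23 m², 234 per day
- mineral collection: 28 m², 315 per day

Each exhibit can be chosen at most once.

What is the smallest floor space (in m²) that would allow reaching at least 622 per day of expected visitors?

Need the lightest bundle worth ≥ 622.
Taking kinetic sculpture + portrait alcove gives 653 (≥ 622) for 8 m².
Below 8 m² the best achievable stays under 622.

8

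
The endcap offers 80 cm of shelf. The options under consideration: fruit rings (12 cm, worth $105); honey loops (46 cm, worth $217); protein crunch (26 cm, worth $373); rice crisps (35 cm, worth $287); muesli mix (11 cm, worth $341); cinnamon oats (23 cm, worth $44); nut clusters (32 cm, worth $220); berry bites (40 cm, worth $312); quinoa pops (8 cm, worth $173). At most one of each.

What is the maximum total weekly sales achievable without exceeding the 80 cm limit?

1174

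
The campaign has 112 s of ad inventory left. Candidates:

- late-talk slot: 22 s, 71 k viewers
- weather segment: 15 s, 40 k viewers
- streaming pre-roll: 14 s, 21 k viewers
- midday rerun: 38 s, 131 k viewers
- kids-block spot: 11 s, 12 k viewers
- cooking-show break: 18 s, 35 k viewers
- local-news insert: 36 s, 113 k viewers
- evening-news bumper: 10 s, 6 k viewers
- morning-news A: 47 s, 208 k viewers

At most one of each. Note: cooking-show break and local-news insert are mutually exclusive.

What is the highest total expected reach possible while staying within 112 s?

410

Ranking by ratio (expected reach/s): morning-news A 4.43, midday rerun 3.45, late-talk slot 3.23, local-news insert 3.14.
Late-talk slot + midday rerun + morning-news A uses 107 of the 112 s and totals 410.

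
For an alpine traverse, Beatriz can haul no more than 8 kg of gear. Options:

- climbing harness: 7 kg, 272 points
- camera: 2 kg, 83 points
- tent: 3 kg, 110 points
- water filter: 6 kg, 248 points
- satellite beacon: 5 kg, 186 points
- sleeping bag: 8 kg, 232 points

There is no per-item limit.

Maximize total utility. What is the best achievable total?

332

Ranking by ratio (utility/kg): camera 41.50, water filter 41.33, climbing harness 38.86.
4×camera uses 8 of the 8 kg and totals 332.
Every other selection either busts 8 kg or fails to beat 332.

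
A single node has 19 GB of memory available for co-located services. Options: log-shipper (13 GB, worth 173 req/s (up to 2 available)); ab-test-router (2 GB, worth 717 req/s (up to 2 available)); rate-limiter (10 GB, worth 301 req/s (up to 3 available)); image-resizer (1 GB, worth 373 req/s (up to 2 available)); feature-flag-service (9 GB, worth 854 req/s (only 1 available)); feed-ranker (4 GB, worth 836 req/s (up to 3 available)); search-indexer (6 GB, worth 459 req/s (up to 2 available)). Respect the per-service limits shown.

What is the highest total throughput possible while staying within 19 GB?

Best packing: 2×ab-test-router + 2×image-resizer + 3×feed-ranker — 18 GB, 4688 total.
The spare 1 GB is too small for any remaining service, and no exchange beats 4688.

4688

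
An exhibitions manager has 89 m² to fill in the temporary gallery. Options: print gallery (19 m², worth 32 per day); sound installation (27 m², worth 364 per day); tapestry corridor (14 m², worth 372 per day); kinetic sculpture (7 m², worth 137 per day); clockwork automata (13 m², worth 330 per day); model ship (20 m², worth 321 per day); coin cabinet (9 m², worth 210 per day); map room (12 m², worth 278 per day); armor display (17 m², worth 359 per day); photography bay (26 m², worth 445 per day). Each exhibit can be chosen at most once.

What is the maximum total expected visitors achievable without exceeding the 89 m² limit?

1921

Greedy by ratio would take tapestry corridor + kinetic sculpture + clockwork automata + coin cabinet + map room + armor display: 72 m² used, total 1686.
Dropping coin cabinet frees 9 m²; slotting in photography bay (26 m²) lifts the total to 1921 at 89 m².
Runner-up tapestry corridor + clockwork automata + model ship + coin cabinet + map room + armor display tops out at 1870.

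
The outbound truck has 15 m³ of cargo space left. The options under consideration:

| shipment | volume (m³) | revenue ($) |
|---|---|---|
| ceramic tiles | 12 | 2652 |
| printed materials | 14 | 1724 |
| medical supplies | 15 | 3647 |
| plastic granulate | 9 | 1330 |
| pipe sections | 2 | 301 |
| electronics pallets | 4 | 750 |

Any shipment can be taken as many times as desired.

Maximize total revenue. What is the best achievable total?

3647

Medical supplies uses 15 of the 15 m³ and totals 3647.
That's the maximum — no swap from here does better than 3647.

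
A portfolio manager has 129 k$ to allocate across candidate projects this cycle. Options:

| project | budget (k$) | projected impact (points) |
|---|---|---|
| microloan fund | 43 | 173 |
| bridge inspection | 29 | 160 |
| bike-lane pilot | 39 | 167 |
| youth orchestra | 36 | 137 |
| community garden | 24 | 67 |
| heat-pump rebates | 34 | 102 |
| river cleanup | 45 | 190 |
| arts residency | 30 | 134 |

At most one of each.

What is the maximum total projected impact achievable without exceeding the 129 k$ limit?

551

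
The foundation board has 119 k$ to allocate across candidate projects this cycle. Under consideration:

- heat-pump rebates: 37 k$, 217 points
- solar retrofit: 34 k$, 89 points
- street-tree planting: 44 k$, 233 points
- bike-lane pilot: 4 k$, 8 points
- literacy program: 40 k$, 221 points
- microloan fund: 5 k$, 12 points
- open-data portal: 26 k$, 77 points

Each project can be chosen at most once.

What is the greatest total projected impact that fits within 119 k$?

551

Filling by ratio: heat-pump rebates + bike-lane pilot + literacy program + microloan fund + open-data portal for 535, with 7 k$ left unused.
Dropping heat-pump rebates frees 37 k$; slotting in street-tree planting (44 k$) lifts the total to 551 at 119 k$.
That's the maximum — no swap from here does better than 551.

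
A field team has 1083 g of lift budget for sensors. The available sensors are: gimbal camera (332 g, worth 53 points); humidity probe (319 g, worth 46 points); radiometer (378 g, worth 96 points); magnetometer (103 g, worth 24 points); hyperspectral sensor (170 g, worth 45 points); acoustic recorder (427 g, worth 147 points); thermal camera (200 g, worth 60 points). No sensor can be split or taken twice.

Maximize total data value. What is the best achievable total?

Density check — acoustic recorder 0.34, thermal camera 0.30, hyperspectral sensor 0.26 are the best per g.
The ratio heuristic lands on magnetometer + hyperspectral sensor + acoustic recorder + thermal camera (276) but leaves 183 g idle.
The 200 g tied up in thermal camera is better spent on radiometer — total rises to 312 (1078 g).

312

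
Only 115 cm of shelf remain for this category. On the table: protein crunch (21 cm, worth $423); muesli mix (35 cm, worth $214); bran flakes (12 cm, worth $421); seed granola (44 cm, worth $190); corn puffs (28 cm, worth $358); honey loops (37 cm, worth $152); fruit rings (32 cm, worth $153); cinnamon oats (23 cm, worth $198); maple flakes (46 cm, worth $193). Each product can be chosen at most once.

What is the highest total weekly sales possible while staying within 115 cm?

Taking the top-ratio products first gives protein crunch + bran flakes + corn puffs + cinnamon oats for 1400 (84 cm).
The 23 cm tied up in cinnamon oats is better spent on muesli mix — total rises to 1416 (96 cm).
Every other selection either busts 115 cm or fails to beat 1416.

1416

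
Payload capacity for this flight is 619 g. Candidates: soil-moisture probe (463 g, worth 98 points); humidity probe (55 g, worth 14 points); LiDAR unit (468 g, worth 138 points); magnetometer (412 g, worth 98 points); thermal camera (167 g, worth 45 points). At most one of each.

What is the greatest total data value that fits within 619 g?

Ranking by ratio (data value/g): LiDAR unit 0.29, thermal camera 0.27, humidity probe 0.25.
Best packing: humidity probe + LiDAR unit — 523 g, 152 total.
Next best is magnetometer + thermal camera at 143 (579 g) — short by 9.

152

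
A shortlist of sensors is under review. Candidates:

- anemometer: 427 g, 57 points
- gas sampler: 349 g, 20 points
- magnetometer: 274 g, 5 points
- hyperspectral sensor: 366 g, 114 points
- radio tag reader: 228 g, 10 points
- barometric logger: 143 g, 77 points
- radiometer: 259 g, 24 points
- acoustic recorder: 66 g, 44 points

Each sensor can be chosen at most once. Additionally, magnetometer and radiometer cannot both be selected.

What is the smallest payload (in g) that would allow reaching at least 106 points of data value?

Look for the lowest-payload combination reaching 106.
Taking barometric logger + acoustic recorder gives 121 (≥ 106) for 209 g.
Any bundle with less than 209 g falls short of 106.

209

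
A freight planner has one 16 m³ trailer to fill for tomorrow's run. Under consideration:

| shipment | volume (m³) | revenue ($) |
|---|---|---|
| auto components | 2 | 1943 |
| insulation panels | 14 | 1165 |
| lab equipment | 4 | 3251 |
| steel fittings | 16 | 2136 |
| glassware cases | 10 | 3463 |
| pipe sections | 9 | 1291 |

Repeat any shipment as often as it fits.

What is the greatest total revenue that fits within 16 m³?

15544

Best packing: 8×auto components — 16 m³, 15544 total.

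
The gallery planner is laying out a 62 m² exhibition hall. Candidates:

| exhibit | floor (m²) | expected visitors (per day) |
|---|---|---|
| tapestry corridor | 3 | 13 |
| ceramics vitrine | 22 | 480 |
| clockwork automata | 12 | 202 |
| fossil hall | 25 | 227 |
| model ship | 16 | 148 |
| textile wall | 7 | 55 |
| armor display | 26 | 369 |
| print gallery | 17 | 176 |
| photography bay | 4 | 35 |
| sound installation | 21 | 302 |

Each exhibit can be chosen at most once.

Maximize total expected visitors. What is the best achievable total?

Ranking by ratio (expected visitors/m²): ceramics vitrine 21.82, clockwork automata 16.83, sound installation 14.38, armor display 14.19.
A density-first pass picks tapestry corridor + ceramics vitrine + clockwork automata + photography bay + sound installation — 1032 at 62 m².
The 28 m² tied up in tapestry corridor and photography bay and sound installation is better spent on armor display — total rises to 1051 (60 m²).
The closest alternative, ceramics vitrine + clockwork automata + textile wall + sound installation, reaches only 1039.

1051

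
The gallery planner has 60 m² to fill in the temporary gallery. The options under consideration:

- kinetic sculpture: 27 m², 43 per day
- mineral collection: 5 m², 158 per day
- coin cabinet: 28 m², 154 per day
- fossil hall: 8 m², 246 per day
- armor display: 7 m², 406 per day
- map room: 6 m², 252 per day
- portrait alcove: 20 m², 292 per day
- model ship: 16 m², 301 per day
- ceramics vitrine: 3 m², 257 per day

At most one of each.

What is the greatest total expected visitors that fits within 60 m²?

By expected visitors per m²: ceramics vitrine 85.67, armor display 58.00, map room 42.00, mineral collection 31.60 lead.
The ratio heuristic lands on mineral collection + fossil hall + armor display + map room + model ship + ceramics vitrine (1620) but leaves 15 m² idle.
The 5 m² tied up in mineral collection is better spent on portrait alcove — total rises to 1754 (60 m²).
No other feasible combination exceeds 1754.

1754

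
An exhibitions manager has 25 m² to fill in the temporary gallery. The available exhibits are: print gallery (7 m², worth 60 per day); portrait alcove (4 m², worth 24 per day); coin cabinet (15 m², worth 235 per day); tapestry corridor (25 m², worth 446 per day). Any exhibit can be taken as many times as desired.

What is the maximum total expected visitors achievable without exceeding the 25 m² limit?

446

Best packing: tapestry corridor — 25 m², 446 total.
Every other selection either busts 25 m² or fails to beat 446.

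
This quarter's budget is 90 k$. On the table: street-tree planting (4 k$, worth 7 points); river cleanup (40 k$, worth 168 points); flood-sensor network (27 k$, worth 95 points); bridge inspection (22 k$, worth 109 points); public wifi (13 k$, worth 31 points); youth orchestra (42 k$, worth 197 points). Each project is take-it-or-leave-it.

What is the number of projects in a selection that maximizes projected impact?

3

Optimal total is 372.
river cleanup + flood-sensor network + bridge inspection hits 372 at 89 k$.
All optima have 3 projects.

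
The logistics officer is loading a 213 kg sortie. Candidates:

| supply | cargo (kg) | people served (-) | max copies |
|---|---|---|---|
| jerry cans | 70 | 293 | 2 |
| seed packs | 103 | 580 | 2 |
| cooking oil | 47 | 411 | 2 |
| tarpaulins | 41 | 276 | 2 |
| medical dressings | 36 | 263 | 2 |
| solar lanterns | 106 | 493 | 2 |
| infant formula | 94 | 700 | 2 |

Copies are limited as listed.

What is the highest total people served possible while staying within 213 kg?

By people served per kg: cooking oil 8.74, infant formula 7.45, medical dressings 7.31 lead.
Filling by ratio: 2×cooking oil + infant formula for 1522, with 25 kg left unused.
Replace cooking oil with 2×medical dressings: the trade gains 115 net, giving 1637 at 213 kg.
Every other selection either busts 213 kg or exceeds an availability limit or fails to beat 1637.

1637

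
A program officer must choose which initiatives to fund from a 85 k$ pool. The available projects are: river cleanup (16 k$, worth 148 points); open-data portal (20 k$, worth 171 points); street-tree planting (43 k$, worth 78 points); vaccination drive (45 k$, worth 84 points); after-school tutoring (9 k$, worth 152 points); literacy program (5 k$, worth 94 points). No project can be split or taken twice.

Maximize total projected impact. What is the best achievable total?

565

Best packing: river cleanup + open-data portal + after-school tutoring + literacy program — 50 k$, 565 total.
Runner-up open-data portal + vaccination drive + after-school tutoring + literacy program tops out at 501.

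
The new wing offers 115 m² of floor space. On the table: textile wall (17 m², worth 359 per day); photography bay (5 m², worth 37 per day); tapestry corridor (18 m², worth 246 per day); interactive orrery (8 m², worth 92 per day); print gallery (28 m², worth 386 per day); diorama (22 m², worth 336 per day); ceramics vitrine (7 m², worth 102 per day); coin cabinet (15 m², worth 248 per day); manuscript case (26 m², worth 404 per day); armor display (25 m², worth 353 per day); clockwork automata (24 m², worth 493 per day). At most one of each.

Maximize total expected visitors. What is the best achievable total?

1959

Density check — textile wall 21.12, clockwork automata 20.54, coin cabinet 16.53, manuscript case 15.54 are the best per m².
Taking the top-ratio exhibits first gives textile wall + diorama + ceramics vitrine + coin cabinet + manuscript case + clockwork automata for 1942 (111 m²).
Dropping diorama frees 22 m²; slotting in armor display (25 m²) lifts the total to 1959 at 114 m².
That's the maximum — no swap from here does better than 1959.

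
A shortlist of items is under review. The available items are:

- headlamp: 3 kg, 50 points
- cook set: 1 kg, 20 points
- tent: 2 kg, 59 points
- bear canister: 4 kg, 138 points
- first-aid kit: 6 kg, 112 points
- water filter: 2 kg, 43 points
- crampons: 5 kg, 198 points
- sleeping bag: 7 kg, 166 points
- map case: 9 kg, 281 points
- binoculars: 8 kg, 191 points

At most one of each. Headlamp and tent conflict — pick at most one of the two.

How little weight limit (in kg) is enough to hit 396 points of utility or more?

12

Look for the lowest-weight combination reaching 396.
cook set + tent + bear canister + crampons reaches 415 using 12 kg.
No combination under 12 kg hits 396.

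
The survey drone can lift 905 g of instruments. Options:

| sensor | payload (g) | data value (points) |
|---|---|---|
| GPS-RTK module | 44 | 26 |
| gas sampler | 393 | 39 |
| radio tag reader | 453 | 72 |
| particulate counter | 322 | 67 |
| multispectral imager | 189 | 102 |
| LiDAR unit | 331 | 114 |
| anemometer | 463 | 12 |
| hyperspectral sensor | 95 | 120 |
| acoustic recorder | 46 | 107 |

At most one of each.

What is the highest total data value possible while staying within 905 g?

469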